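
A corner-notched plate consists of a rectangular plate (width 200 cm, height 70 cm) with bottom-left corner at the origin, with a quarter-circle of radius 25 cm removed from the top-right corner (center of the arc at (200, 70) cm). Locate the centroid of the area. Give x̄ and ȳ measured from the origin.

x̄ = 96.75 cm, ȳ = 34.11 cm

plate: A = 200 × 70 = 14000.00, centroid at (100.00, 35.00).
removed quarter-circle: A = −¼π·25² = -490.87, centroid at (189.39, 59.39).
ΣA = 13509.13 cm²
ΣAx̄ = (14000.00)(100.00) + (-490.87)(189.39) = 1307033.56 cm³
ΣAȳ = (14000.00)(35.00) + (-490.87)(59.39) = 460847.16 cm³
x̄ = 1307033.56 / 13509.13 = 96.75 cm
ȳ = 460847.16 / 13509.13 = 34.11 cm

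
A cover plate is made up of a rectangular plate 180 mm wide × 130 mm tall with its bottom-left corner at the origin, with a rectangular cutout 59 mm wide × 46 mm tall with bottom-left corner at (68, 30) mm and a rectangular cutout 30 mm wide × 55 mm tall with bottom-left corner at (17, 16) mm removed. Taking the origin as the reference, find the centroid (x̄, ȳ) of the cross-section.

plate: A = 180 × 130 = 23400.00, centroid at (90.00, 65.00).
hole 1: A = −(59 × 46) = -2714.00, centroid at (97.50, 53.00).
hole 2: A = −(30 × 55) = -1650.00, centroid at (32.00, 43.50).
ΣA = 19036.00 mm²
ΣAx̄ = (23400.00)(90.00) + (-2714.00)(97.50) + (-1650.00)(32.00) = 1788585.00 mm³
ΣAȳ = (23400.00)(65.00) + (-2714.00)(53.00) + (-1650.00)(43.50) = 1305383.00 mm³
x̄ = 1788585.00 / 19036.00 = 93.96 mm
ȳ = 1305383.00 / 19036.00 = 68.57 mm

x̄ = 93.96 mm, ȳ = 68.57 mm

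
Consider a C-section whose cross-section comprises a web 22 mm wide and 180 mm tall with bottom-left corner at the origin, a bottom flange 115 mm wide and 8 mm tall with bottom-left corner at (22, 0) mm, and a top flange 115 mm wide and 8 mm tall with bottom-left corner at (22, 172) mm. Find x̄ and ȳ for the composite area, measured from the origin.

web: A = 22 × 180 = 3960.00, centroid at (11.00, 90.00).
bottom flange: A = 115 × 8 = 920.00, centroid at (79.50, 4.00).
top flange: A = 115 × 8 = 920.00, centroid at (79.50, 176.00).
ΣA = 5800.00 mm², ΣAx̄ = 189840.00 mm³, ΣAȳ = 522000.00 mm³.
x̄ = 189840.00/5800.00 = 32.73 mm; ȳ = 522000.00/5800.00 = 90.00 mm.

x̄ = 32.73 mm, ȳ = 90.00 mm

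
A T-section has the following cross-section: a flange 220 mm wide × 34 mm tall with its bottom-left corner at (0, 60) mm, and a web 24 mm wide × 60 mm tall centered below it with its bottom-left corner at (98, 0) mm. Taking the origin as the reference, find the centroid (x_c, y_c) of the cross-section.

web: A = 24 × 60 = 1440.00, centroid at (110.00, 30.00).
flange: A = 220 × 34 = 7480.00, centroid at (110.00, 77.00).
ΣA = 8920.00 mm²
ΣAx_c = (1440.00)(110.00) + (7480.00)(110.00) = 981200.00 mm³
ΣAy_c = (1440.00)(30.00) + (7480.00)(77.00) = 619160.00 mm³
x_c = 981200.00 / 8920.00 = 110.00 mm
y_c = 619160.00 / 8920.00 = 69.41 mm

x_c = 110.00 mm, y_c = 69.41 mm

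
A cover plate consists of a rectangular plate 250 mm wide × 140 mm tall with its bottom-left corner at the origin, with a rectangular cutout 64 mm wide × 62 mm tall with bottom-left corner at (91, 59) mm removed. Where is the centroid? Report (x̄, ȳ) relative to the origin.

plate: A = 250 × 140 = 35000.00, centroid at (125.00, 70.00).
hole: A = −(64 × 62) = -3968.00, centroid at (123.00, 90.00).
ΣA = 31032.00 mm²
ΣAx̄ = (35000.00)(125.00) + (-3968.00)(123.00) = 3886936.00 mm³
ΣAȳ = (35000.00)(70.00) + (-3968.00)(90.00) = 2092880.00 mm³
x̄ = 3886936.00 / 31032.00 = 125.26 mm
ȳ = 2092880.00 / 31032.00 = 67.44 mm

x̄ = 125.26 mm, ȳ = 67.44 mm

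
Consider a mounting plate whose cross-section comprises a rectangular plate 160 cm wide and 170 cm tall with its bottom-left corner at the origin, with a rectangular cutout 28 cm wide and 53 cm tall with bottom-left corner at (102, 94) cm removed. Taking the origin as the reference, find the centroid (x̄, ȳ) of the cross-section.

x̄ = 77.92 cm, ȳ = 82.95 cm

Part | A | x̄ᵢ | ȳᵢ | A·x̄ᵢ | A·ȳᵢ
plate | 27200.00 | 80.00 | 85.00 | 2176000.00 | 2312000.00
hole | -1484.00 | 116.00 | 120.50 | -172144.00 | -178822.00
Σ | 25716.00 |  |  | 2003856.00 | 2133178.00
x̄ = 2003856.00 / 25716.00 = 77.92 cm
ȳ = 2133178.00 / 25716.00 = 82.95 cm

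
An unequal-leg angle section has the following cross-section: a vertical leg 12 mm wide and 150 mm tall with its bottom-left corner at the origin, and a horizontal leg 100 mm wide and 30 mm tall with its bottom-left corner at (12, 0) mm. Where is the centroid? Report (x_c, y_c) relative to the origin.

x_c = 41.00 mm, y_c = 37.50 mm

vertical leg: A = 12 × 150 = 1800.00, centroid at (6.00, 75.00).
horizontal leg: A = 100 × 30 = 3000.00, centroid at (62.00, 15.00).
ΣA = 4800.00 mm²
ΣAx_c = (1800.00)(6.00) + (3000.00)(62.00) = 196800.00 mm³
ΣAy_c = (1800.00)(75.00) + (3000.00)(15.00) = 180000.00 mm³
x_c = 196800.00 / 4800.00 = 41.00 mm
y_c = 180000.00 / 4800.00 = 37.50 mm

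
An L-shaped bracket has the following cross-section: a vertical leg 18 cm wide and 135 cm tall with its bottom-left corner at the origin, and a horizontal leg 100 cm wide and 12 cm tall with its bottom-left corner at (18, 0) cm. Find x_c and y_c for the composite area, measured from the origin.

x_c = 28.50 cm, y_c = 47.17 cm

vertical leg: A = 18 × 135 = 2430.00, centroid at (9.00, 67.50).
horizontal leg: A = 100 × 12 = 1200.00, centroid at (68.00, 6.00).
ΣA = 3630.00 cm², ΣAx_c = 103470.00 cm³, ΣAy_c = 171225.00 cm³.
x_c = 103470.00/3630.00 = 28.50 cm; y_c = 171225.00/3630.00 = 47.17 cm.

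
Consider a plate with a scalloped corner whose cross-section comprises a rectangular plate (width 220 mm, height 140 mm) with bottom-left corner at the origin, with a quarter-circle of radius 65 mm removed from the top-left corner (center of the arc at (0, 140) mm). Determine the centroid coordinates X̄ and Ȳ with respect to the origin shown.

Part | A | x̄ᵢ | ȳᵢ | A·x̄ᵢ | A·ȳᵢ
plate | 30800.00 | 110.00 | 70.00 | 3388000.00 | 2156000.00
removed quarter-circle | -3318.31 | 27.59 | 112.41 | -91541.67 | -373021.35
Σ | 27481.69 |  |  | 3296458.33 | 1782978.65
X̄ = 3296458.33 / 27481.69 = 119.95 mm
Ȳ = 1782978.65 / 27481.69 = 64.88 mm

X̄ = 119.95 mm, Ȳ = 64.88 mm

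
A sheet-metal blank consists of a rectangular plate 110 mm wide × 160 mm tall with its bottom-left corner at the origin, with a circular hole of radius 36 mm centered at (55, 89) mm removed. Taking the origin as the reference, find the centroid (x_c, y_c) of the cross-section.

Part | A | x̄ᵢ | ȳᵢ | A·x̄ᵢ | A·ȳᵢ
plate | 17600.00 | 55.00 | 80.00 | 968000.00 | 1408000.00
hole | -4071.50 | 55.00 | 89.00 | -223932.72 | -362363.86
Σ | 13528.50 |  |  | 744067.28 | 1045636.14
x_c = 744067.28 / 13528.50 = 55.00 mm
y_c = 1045636.14 / 13528.50 = 77.29 mm

x_c = 55.00 mm, y_c = 77.29 mm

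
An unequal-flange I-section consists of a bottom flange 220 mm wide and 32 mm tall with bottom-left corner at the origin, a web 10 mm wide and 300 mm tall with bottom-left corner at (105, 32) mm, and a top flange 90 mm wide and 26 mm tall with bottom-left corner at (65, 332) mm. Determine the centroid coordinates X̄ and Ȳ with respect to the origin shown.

X̄ = 110.00 mm, Ȳ = 118.41 mm

bottom flange: A = 220 × 32 = 7040.00, centroid at (110.00, 16.00).
web: A = 10 × 300 = 3000.00, centroid at (110.00, 182.00).
top flange: A = 90 × 26 = 2340.00, centroid at (110.00, 345.00).
ΣA = 12380.00 mm², ΣAX̄ = 1361800.00 mm³, ΣAȲ = 1465940.00 mm³.
X̄ = 1361800.00/12380.00 = 110.00 mm; Ȳ = 1465940.00/12380.00 = 118.41 mm.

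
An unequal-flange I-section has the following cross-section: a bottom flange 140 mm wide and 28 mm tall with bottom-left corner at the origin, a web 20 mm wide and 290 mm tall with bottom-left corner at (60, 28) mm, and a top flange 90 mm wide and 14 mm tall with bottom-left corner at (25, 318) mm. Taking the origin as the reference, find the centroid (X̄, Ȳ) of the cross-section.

X̄ = 70.00 mm, Ȳ = 133.68 mm

bottom flange: A = 140 × 28 = 3920.00, centroid at (70.00, 14.00).
web: A = 20 × 290 = 5800.00, centroid at (70.00, 173.00).
top flange: A = 90 × 14 = 1260.00, centroid at (70.00, 325.00).
ΣA = 10980.00 mm²
ΣAX̄ = (3920.00)(70.00) + (5800.00)(70.00) + (1260.00)(70.00) = 768600.00 mm³
ΣAȲ = (3920.00)(14.00) + (5800.00)(173.00) + (1260.00)(325.00) = 1467780.00 mm³
X̄ = 768600.00 / 10980.00 = 70.00 mm
Ȳ = 1467780.00 / 10980.00 = 133.68 mm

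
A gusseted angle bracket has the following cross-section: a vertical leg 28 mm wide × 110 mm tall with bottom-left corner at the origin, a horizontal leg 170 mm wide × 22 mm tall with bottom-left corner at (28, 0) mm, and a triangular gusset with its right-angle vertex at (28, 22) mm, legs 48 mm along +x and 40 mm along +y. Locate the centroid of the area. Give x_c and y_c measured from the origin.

x_c = 65.29 mm, y_c = 31.42 mm

Part | A | x̄ᵢ | ȳᵢ | A·x̄ᵢ | A·ȳᵢ
vertical leg | 3080.00 | 14.00 | 55.00 | 43120.00 | 169400.00
horizontal leg | 3740.00 | 113.00 | 11.00 | 422620.00 | 41140.00
gusset | 960.00 | 44.00 | 35.33 | 42240.00 | 33920.00
Σ | 7780.00 |  |  | 507980.00 | 244460.00
x_c = 507980.00 / 7780.00 = 65.29 mm
y_c = 244460.00 / 7780.00 = 31.42 mm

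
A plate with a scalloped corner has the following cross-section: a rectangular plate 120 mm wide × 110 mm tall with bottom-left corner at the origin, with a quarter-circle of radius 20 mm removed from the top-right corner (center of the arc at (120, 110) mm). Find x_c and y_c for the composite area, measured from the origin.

x_c = 58.74 mm, y_c = 53.87 mm

Part | A | x̄ᵢ | ȳᵢ | A·x̄ᵢ | A·ȳᵢ
plate | 13200.00 | 60.00 | 55.00 | 792000.00 | 726000.00
removed quarter-circle | -314.16 | 111.51 | 101.51 | -35032.45 | -31890.85
Σ | 12885.84 |  |  | 756967.55 | 694109.15
x_c = 756967.55 / 12885.84 = 58.74 mm
y_c = 694109.15 / 12885.84 = 53.87 mm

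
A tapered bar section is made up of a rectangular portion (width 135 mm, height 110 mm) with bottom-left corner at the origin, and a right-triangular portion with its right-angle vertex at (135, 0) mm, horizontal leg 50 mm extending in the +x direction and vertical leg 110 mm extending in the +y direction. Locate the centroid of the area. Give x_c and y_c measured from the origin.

Part | A | x̄ᵢ | ȳᵢ | A·x̄ᵢ | A·ȳᵢ
rectangular portion | 14850.00 | 67.50 | 55.00 | 1002375.00 | 816750.00
triangular portion | 2750.00 | 151.67 | 36.67 | 417083.33 | 100833.33
Σ | 17600.00 |  |  | 1419458.33 | 917583.33
x_c = 1419458.33 / 17600.00 = 80.65 mm
y_c = 917583.33 / 17600.00 = 52.14 mm

x_c = 80.65 mm, y_c = 52.14 mm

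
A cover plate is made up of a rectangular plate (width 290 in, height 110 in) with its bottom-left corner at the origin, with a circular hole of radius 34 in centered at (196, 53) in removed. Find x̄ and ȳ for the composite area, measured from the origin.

x̄ = 138.45 in, ȳ = 55.26 in

Part | A | x̄ᵢ | ȳᵢ | A·x̄ᵢ | A·ȳᵢ
plate | 31900.00 | 145.00 | 55.00 | 4625500.00 | 1754500.00
hole | -3631.68 | 196.00 | 53.00 | -711809.50 | -192479.10
Σ | 28268.32 |  |  | 3913690.50 | 1562020.90
x̄ = 3913690.50 / 28268.32 = 138.45 in
ȳ = 1562020.90 / 28268.32 = 55.26 in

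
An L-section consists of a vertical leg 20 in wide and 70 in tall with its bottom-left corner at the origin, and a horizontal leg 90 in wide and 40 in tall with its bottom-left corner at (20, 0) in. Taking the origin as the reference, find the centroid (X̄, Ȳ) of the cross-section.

X̄ = 49.60 in, Ȳ = 24.20 in

vertical leg: A = 20 × 70 = 1400.00, centroid at (10.00, 35.00).
horizontal leg: A = 90 × 40 = 3600.00, centroid at (65.00, 20.00).
ΣA = 5000.00 in², ΣAX̄ = 248000.00 in³, ΣAȲ = 121000.00 in³.
X̄ = 248000.00/5000.00 = 49.60 in; Ȳ = 121000.00/5000.00 = 24.20 in.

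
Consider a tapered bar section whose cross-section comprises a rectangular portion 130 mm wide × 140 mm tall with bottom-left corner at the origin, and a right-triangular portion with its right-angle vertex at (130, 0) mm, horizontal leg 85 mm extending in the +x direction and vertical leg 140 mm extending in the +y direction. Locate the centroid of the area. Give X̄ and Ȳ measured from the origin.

X̄ = 88.00 mm, Ȳ = 64.25 mm

Part | A | x̄ᵢ | ȳᵢ | A·x̄ᵢ | A·ȳᵢ
rectangular portion | 18200.00 | 65.00 | 70.00 | 1183000.00 | 1274000.00
triangular portion | 5950.00 | 158.33 | 46.67 | 942083.33 | 277666.67
Σ | 24150.00 |  |  | 2125083.33 | 1551666.67
X̄ = 2125083.33 / 24150.00 = 88.00 mm
Ȳ = 1551666.67 / 24150.00 = 64.25 mm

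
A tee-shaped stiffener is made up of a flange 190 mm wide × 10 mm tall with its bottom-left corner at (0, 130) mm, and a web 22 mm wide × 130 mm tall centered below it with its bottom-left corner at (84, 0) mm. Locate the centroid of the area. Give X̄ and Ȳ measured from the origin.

web: A = 22 × 130 = 2860.00, centroid at (95.00, 65.00).
flange: A = 190 × 10 = 1900.00, centroid at (95.00, 135.00).
ΣA = 4760.00 mm², ΣAX̄ = 452200.00 mm³, ΣAȲ = 442400.00 mm³.
X̄ = 452200.00/4760.00 = 95.00 mm; Ȳ = 442400.00/4760.00 = 92.94 mm.

X̄ = 95.00 mm, Ȳ = 92.94 mm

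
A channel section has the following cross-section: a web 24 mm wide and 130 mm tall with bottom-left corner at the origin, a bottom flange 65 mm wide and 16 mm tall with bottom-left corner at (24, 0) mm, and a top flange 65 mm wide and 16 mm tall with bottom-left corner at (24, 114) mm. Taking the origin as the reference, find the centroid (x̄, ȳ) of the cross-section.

x̄ = 29.80 mm, ȳ = 65.00 mm

web: A = 24 × 130 = 3120.00, centroid at (12.00, 65.00).
bottom flange: A = 65 × 16 = 1040.00, centroid at (56.50, 8.00).
top flange: A = 65 × 16 = 1040.00, centroid at (56.50, 122.00).
ΣA = 5200.00 mm²
ΣAx̄ = (3120.00)(12.00) + (1040.00)(56.50) + (1040.00)(56.50) = 154960.00 mm³
ΣAȳ = (3120.00)(65.00) + (1040.00)(8.00) + (1040.00)(122.00) = 338000.00 mm³
x̄ = 154960.00 / 5200.00 = 29.80 mm
ȳ = 338000.00 / 5200.00 = 65.00 mm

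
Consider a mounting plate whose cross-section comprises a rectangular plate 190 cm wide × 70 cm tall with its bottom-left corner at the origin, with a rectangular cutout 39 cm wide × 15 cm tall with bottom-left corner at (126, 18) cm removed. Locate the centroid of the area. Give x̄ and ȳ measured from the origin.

x̄ = 92.68 cm, ȳ = 35.44 cm

plate: A = 190 × 70 = 13300.00, centroid at (95.00, 35.00).
hole: A = −(39 × 15) = -585.00, centroid at (145.50, 25.50).
ΣA = 12715.00 cm², ΣAx̄ = 1178382.50 cm³, ΣAȳ = 450582.50 cm³.
x̄ = 1178382.50/12715.00 = 92.68 cm; ȳ = 450582.50/12715.00 = 35.44 cm.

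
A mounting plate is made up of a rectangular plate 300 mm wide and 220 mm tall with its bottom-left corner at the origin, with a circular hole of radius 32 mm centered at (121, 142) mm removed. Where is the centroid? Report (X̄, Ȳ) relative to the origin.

Part | A | x̄ᵢ | ȳᵢ | A·x̄ᵢ | A·ȳᵢ
plate | 66000.00 | 150.00 | 110.00 | 9900000.00 | 7260000.00
hole | -3216.99 | 121.00 | 142.00 | -389255.90 | -456812.70
Σ | 62783.01 |  |  | 9510744.10 | 6803187.30
X̄ = 9510744.10 / 62783.01 = 151.49 mm
Ȳ = 6803187.30 / 62783.01 = 108.36 mm

X̄ = 151.49 mm, Ȳ = 108.36 mm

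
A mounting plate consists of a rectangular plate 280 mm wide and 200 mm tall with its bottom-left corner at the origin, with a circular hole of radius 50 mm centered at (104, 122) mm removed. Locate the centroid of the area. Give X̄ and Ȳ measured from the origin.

X̄ = 145.87 mm, Ȳ = 96.41 mm

plate: A = 280 × 200 = 56000.00, centroid at (140.00, 100.00).
hole: A = −π·50² = -7853.98, centroid at (104.00, 122.00).
ΣA = 48146.02 mm²
ΣAX̄ = (56000.00)(140.00) + (-7853.98)(104.00) = 7023185.91 mm³
ΣAȲ = (56000.00)(100.00) + (-7853.98)(122.00) = 4641814.24 mm³
X̄ = 7023185.91 / 48146.02 = 145.87 mm
Ȳ = 4641814.24 / 48146.02 = 96.41 mm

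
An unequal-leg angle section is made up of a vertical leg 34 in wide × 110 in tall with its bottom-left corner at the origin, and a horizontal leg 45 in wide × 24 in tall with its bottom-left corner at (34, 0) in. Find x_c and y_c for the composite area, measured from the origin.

Part | A | x̄ᵢ | ȳᵢ | A·x̄ᵢ | A·ȳᵢ
vertical leg | 3740.00 | 17.00 | 55.00 | 63580.00 | 205700.00
horizontal leg | 1080.00 | 56.50 | 12.00 | 61020.00 | 12960.00
Σ | 4820.00 |  |  | 124600.00 | 218660.00
x_c = 124600.00 / 4820.00 = 25.85 in
y_c = 218660.00 / 4820.00 = 45.37 in

x_c = 25.85 in, y_c = 45.37 in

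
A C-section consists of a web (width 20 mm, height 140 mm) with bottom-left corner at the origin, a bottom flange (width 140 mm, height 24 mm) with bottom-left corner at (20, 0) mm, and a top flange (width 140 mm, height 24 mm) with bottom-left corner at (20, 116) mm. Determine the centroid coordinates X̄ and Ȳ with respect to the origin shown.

web: A = 20 × 140 = 2800.00, centroid at (10.00, 70.00).
bottom flange: A = 140 × 24 = 3360.00, centroid at (90.00, 12.00).
top flange: A = 140 × 24 = 3360.00, centroid at (90.00, 128.00).
ΣA = 9520.00 mm²
ΣAX̄ = (2800.00)(10.00) + (3360.00)(90.00) + (3360.00)(90.00) = 632800.00 mm³
ΣAȲ = (2800.00)(70.00) + (3360.00)(12.00) + (3360.00)(128.00) = 666400.00 mm³
X̄ = 632800.00 / 9520.00 = 66.47 mm
Ȳ = 666400.00 / 9520.00 = 70.00 mm

X̄ = 66.47 mm, Ȳ = 70.00 mm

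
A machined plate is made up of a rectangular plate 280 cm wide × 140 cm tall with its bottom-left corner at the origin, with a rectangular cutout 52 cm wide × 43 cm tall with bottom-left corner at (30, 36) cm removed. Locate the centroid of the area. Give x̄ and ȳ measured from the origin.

plate: A = 280 × 140 = 39200.00, centroid at (140.00, 70.00).
hole: A = −(52 × 43) = -2236.00, centroid at (56.00, 57.50).
ΣA = 36964.00 cm², ΣAx̄ = 5362784.00 cm³, ΣAȳ = 2615430.00 cm³.
x̄ = 5362784.00/36964.00 = 145.08 cm; ȳ = 2615430.00/36964.00 = 70.76 cm.

x̄ = 145.08 cm, ȳ = 70.76 cm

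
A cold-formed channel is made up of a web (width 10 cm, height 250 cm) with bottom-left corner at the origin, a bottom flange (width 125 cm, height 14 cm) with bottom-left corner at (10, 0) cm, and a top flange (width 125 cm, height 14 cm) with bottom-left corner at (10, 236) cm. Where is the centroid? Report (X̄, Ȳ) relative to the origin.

web: A = 10 × 250 = 2500.00, centroid at (5.00, 125.00).
bottom flange: A = 125 × 14 = 1750.00, centroid at (72.50, 7.00).
top flange: A = 125 × 14 = 1750.00, centroid at (72.50, 243.00).
ΣA = 6000.00 cm², ΣAX̄ = 266250.00 cm³, ΣAȲ = 750000.00 cm³.
X̄ = 266250.00/6000.00 = 44.38 cm; Ȳ = 750000.00/6000.00 = 125.00 cm.

X̄ = 44.38 cm, Ȳ = 125.00 cm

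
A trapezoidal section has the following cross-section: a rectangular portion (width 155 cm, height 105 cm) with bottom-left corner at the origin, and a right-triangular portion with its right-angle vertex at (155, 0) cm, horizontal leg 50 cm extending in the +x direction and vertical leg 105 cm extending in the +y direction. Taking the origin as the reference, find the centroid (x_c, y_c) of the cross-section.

x_c = 90.58 cm, y_c = 50.07 cm

rectangular portion: A = 155 × 105 = 16275.00, centroid at (77.50, 52.50).
triangular portion: A = ½·50·105 = 2625.00, centroid at (171.67, 35.00).
ΣA = 18900.00 cm², ΣAx_c = 1711937.50 cm³, ΣAy_c = 946312.50 cm³.
x_c = 1711937.50/18900.00 = 90.58 cm; y_c = 946312.50/18900.00 = 50.07 cm.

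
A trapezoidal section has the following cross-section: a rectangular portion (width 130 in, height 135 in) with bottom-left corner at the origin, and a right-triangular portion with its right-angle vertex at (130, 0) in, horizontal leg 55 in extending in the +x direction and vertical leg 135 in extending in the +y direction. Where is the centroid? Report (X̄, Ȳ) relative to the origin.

X̄ = 79.55 in, Ȳ = 63.57 in

rectangular portion: A = 130 × 135 = 17550.00, centroid at (65.00, 67.50).
triangular portion: A = ½·55·135 = 3712.50, centroid at (148.33, 45.00).
ΣA = 21262.50 in², ΣAX̄ = 1691437.50 in³, ΣAȲ = 1351687.50 in³.
X̄ = 1691437.50/21262.50 = 79.55 in; Ȳ = 1351687.50/21262.50 = 63.57 in.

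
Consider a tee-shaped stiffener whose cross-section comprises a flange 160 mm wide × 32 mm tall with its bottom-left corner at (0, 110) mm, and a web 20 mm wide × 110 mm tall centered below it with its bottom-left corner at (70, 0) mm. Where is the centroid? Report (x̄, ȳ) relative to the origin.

x̄ = 80.00 mm, ȳ = 104.66 mm

web: A = 20 × 110 = 2200.00, centroid at (80.00, 55.00).
flange: A = 160 × 32 = 5120.00, centroid at (80.00, 126.00).
ΣA = 7320.00 mm², ΣAx̄ = 585600.00 mm³, ΣAȳ = 766120.00 mm³.
x̄ = 585600.00/7320.00 = 80.00 mm; ȳ = 766120.00/7320.00 = 104.66 mm.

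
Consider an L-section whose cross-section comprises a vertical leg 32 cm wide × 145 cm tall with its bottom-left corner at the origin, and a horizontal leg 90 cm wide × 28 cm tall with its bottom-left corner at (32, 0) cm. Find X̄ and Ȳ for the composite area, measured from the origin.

X̄ = 37.47 cm, Ȳ = 51.91 cm

Part | A | x̄ᵢ | ȳᵢ | A·x̄ᵢ | A·ȳᵢ
vertical leg | 4640.00 | 16.00 | 72.50 | 74240.00 | 336400.00
horizontal leg | 2520.00 | 77.00 | 14.00 | 194040.00 | 35280.00
Σ | 7160.00 |  |  | 268280.00 | 371680.00
X̄ = 268280.00 / 7160.00 = 37.47 cm
Ȳ = 371680.00 / 7160.00 = 51.91 cm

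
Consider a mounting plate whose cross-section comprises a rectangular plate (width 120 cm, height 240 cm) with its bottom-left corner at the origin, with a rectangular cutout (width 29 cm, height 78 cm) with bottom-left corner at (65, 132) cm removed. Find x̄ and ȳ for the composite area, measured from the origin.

x̄ = 58.34 cm, ȳ = 115.65 cm

Part | A | x̄ᵢ | ȳᵢ | A·x̄ᵢ | A·ȳᵢ
plate | 28800.00 | 60.00 | 120.00 | 1728000.00 | 3456000.00
hole | -2262.00 | 79.50 | 171.00 | -179829.00 | -386802.00
Σ | 26538.00 |  |  | 1548171.00 | 3069198.00
x̄ = 1548171.00 / 26538.00 = 58.34 cm
ȳ = 3069198.00 / 26538.00 = 115.65 cm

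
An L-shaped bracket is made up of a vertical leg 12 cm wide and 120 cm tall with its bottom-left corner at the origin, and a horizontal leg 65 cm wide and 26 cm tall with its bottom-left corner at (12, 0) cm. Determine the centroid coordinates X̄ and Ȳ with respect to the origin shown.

vertical leg: A = 12 × 120 = 1440.00, centroid at (6.00, 60.00).
horizontal leg: A = 65 × 26 = 1690.00, centroid at (44.50, 13.00).
ΣA = 3130.00 cm², ΣAX̄ = 83845.00 cm³, ΣAȲ = 108370.00 cm³.
X̄ = 83845.00/3130.00 = 26.79 cm; Ȳ = 108370.00/3130.00 = 34.62 cm.

X̄ = 26.79 cm, Ȳ = 34.62 cm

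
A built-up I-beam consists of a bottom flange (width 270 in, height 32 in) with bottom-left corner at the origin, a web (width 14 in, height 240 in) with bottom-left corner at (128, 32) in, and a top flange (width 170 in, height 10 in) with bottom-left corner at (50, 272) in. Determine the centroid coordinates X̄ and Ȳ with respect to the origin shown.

Part | A | x̄ᵢ | ȳᵢ | A·x̄ᵢ | A·ȳᵢ
bottom flange | 8640.00 | 135.00 | 16.00 | 1166400.00 | 138240.00
web | 3360.00 | 135.00 | 152.00 | 453600.00 | 510720.00
top flange | 1700.00 | 135.00 | 277.00 | 229500.00 | 470900.00
Σ | 13700.00 |  |  | 1849500.00 | 1119860.00
X̄ = 1849500.00 / 13700.00 = 135.00 in
Ȳ = 1119860.00 / 13700.00 = 81.74 in

X̄ = 135.00 in, Ȳ = 81.74 in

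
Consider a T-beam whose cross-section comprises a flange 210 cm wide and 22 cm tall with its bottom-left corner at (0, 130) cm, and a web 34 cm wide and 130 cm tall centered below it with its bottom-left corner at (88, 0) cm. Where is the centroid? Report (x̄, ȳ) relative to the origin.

web: A = 34 × 130 = 4420.00, centroid at (105.00, 65.00).
flange: A = 210 × 22 = 4620.00, centroid at (105.00, 141.00).
ΣA = 9040.00 cm², ΣAx̄ = 949200.00 cm³, ΣAȳ = 938720.00 cm³.
x̄ = 949200.00/9040.00 = 105.00 cm; ȳ = 938720.00/9040.00 = 103.84 cm.

x̄ = 105.00 cm, ȳ = 103.84 cm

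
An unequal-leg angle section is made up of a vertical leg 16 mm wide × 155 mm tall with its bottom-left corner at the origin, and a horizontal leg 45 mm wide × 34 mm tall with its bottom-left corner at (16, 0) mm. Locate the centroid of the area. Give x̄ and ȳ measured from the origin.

x̄ = 19.64 mm, ȳ = 54.42 mm

vertical leg: A = 16 × 155 = 2480.00, centroid at (8.00, 77.50).
horizontal leg: A = 45 × 34 = 1530.00, centroid at (38.50, 17.00).
ΣA = 4010.00 mm²
ΣAx̄ = (2480.00)(8.00) + (1530.00)(38.50) = 78745.00 mm³
ΣAȳ = (2480.00)(77.50) + (1530.00)(17.00) = 218210.00 mm³
x̄ = 78745.00 / 4010.00 = 19.64 mm
ȳ = 218210.00 / 4010.00 = 54.42 mm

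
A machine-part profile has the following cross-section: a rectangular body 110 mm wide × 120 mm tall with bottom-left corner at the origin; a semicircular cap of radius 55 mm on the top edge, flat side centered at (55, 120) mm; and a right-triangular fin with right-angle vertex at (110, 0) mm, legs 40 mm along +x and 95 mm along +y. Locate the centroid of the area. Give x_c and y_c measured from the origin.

x_c = 61.54 mm, y_c = 77.24 mm

rectangular body: A = 110 × 120 = 13200.00, centroid at (55.00, 60.00).
semicircular top: A = ½π·55² = 4751.66, centroid at (55.00, 143.34).
triangular fin: A = ½·40·95 = 1900.00, centroid at (123.33, 31.67).
ΣA = 19851.66 mm², ΣAx_c = 1221674.57 mm³, ΣAy_c = 1533282.40 mm³.
x_c = 1221674.57/19851.66 = 61.54 mm; y_c = 1533282.40/19851.66 = 77.24 mm.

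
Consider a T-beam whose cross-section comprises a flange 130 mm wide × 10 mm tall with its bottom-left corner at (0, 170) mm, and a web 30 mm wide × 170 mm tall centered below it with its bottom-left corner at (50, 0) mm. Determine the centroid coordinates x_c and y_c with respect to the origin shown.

x_c = 65.00 mm, y_c = 103.28 mm

Part | A | x̄ᵢ | ȳᵢ | A·x̄ᵢ | A·ȳᵢ
web | 5100.00 | 65.00 | 85.00 | 331500.00 | 433500.00
flange | 1300.00 | 65.00 | 175.00 | 84500.00 | 227500.00
Σ | 6400.00 |  |  | 416000.00 | 661000.00
x_c = 416000.00 / 6400.00 = 65.00 mm
y_c = 661000.00 / 6400.00 = 103.28 mm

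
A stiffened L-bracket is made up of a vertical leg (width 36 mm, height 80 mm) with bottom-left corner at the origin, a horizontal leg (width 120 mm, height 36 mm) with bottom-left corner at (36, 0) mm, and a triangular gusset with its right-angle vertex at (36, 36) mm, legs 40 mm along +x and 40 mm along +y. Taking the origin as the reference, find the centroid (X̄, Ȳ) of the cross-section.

X̄ = 63.25 mm, Ȳ = 29.05 mm

vertical leg: A = 36 × 80 = 2880.00, centroid at (18.00, 40.00).
horizontal leg: A = 120 × 36 = 4320.00, centroid at (96.00, 18.00).
gusset: A = ½·40·40 = 800.00, centroid at (49.33, 49.33).
ΣA = 8000.00 mm²
ΣAX̄ = (2880.00)(18.00) + (4320.00)(96.00) + (800.00)(49.33) = 506026.67 mm³
ΣAȲ = (2880.00)(40.00) + (4320.00)(18.00) + (800.00)(49.33) = 232426.67 mm³
X̄ = 506026.67 / 8000.00 = 63.25 mm
Ȳ = 232426.67 / 8000.00 = 29.05 mm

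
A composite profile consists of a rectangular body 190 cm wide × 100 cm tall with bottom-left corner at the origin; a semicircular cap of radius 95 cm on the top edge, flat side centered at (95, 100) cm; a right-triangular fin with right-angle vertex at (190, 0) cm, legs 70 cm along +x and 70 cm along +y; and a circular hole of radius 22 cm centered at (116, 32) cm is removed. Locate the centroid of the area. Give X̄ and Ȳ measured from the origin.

X̄ = 102.56 cm, Ȳ = 86.43 cm

Part | A | x̄ᵢ | ȳᵢ | A·x̄ᵢ | A·ȳᵢ
rectangular body | 19000.00 | 95.00 | 50.00 | 1805000.00 | 950000.00
semicircular top | 14176.44 | 95.00 | 140.32 | 1346761.50 | 1989227.02
triangular fin | 2450.00 | 213.33 | 23.33 | 522666.67 | 57166.67
hole | -1520.53 | 116.00 | 32.00 | -176381.58 | -48656.99
Σ | 34105.91 |  |  | 3498046.59 | 2947736.70
X̄ = 3498046.59 / 34105.91 = 102.56 cm
Ȳ = 2947736.70 / 34105.91 = 86.43 cm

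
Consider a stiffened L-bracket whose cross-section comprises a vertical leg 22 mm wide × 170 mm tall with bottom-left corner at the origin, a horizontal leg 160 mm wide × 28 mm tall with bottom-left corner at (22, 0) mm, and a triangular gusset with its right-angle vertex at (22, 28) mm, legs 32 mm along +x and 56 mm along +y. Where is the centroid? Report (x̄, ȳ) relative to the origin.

x̄ = 57.85 mm, ȳ = 46.34 mm

vertical leg: A = 22 × 170 = 3740.00, centroid at (11.00, 85.00).
horizontal leg: A = 160 × 28 = 4480.00, centroid at (102.00, 14.00).
gusset: A = ½·32·56 = 896.00, centroid at (32.67, 46.67).
ΣA = 9116.00 mm², ΣAx̄ = 527369.33 mm³, ΣAȳ = 422433.33 mm³.
x̄ = 527369.33/9116.00 = 57.85 mm; ȳ = 422433.33/9116.00 = 46.34 mm.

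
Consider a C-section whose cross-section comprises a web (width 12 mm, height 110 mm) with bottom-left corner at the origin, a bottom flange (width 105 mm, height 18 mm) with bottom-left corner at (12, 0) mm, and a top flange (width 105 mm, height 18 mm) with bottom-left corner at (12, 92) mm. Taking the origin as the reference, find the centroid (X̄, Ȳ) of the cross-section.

web: A = 12 × 110 = 1320.00, centroid at (6.00, 55.00).
bottom flange: A = 105 × 18 = 1890.00, centroid at (64.50, 9.00).
top flange: A = 105 × 18 = 1890.00, centroid at (64.50, 101.00).
ΣA = 5100.00 mm²
ΣAX̄ = (1320.00)(6.00) + (1890.00)(64.50) + (1890.00)(64.50) = 251730.00 mm³
ΣAȲ = (1320.00)(55.00) + (1890.00)(9.00) + (1890.00)(101.00) = 280500.00 mm³
X̄ = 251730.00 / 5100.00 = 49.36 mm
Ȳ = 280500.00 / 5100.00 = 55.00 mm

X̄ = 49.36 mm, Ȳ = 55.00 mm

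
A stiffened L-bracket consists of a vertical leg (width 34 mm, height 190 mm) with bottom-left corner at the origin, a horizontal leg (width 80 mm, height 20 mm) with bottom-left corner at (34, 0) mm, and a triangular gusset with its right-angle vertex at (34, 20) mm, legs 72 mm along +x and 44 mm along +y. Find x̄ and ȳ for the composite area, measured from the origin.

vertical leg: A = 34 × 190 = 6460.00, centroid at (17.00, 95.00).
horizontal leg: A = 80 × 20 = 1600.00, centroid at (74.00, 10.00).
gusset: A = ½·72·44 = 1584.00, centroid at (58.00, 34.67).
ΣA = 9644.00 mm²
ΣAx̄ = (6460.00)(17.00) + (1600.00)(74.00) + (1584.00)(58.00) = 320092.00 mm³
ΣAȳ = (6460.00)(95.00) + (1600.00)(10.00) + (1584.00)(34.67) = 684612.00 mm³
x̄ = 320092.00 / 9644.00 = 33.19 mm
ȳ = 684612.00 / 9644.00 = 70.99 mm

x̄ = 33.19 mm, ȳ = 70.99 mm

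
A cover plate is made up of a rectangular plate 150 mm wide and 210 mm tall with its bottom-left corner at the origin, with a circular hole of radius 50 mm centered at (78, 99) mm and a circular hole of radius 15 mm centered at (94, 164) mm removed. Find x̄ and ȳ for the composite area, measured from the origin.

x̄ = 73.39 mm, ȳ = 105.24 mm

Part | A | x̄ᵢ | ȳᵢ | A·x̄ᵢ | A·ȳᵢ
plate | 31500.00 | 75.00 | 105.00 | 2362500.00 | 3307500.00
hole 1 | -7853.98 | 78.00 | 99.00 | -612610.57 | -777544.18
hole 2 | -706.86 | 94.00 | 164.00 | -66444.68 | -115924.77
Σ | 22939.16 |  |  | 1683444.75 | 2414031.05
x̄ = 1683444.75 / 22939.16 = 73.39 mm
ȳ = 2414031.05 / 22939.16 = 105.24 mm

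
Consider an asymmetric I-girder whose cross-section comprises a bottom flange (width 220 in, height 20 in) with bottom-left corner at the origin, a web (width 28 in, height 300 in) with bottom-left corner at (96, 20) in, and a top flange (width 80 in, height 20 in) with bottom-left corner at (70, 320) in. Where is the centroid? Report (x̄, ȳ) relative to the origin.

x̄ = 110.00 in, ȳ = 138.89 in

bottom flange: A = 220 × 20 = 4400.00, centroid at (110.00, 10.00).
web: A = 28 × 300 = 8400.00, centroid at (110.00, 170.00).
top flange: A = 80 × 20 = 1600.00, centroid at (110.00, 330.00).
ΣA = 14400.00 in², ΣAx̄ = 1584000.00 in³, ΣAȳ = 2000000.00 in³.
x̄ = 1584000.00/14400.00 = 110.00 in; ȳ = 2000000.00/14400.00 = 138.89 in.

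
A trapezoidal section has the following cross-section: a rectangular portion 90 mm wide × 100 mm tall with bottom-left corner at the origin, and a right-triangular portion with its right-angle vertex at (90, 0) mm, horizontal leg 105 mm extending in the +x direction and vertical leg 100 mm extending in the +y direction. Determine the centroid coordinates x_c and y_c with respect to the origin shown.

rectangular portion: A = 90 × 100 = 9000.00, centroid at (45.00, 50.00).
triangular portion: A = ½·105·100 = 5250.00, centroid at (125.00, 33.33).
ΣA = 14250.00 mm²
ΣAx_c = (9000.00)(45.00) + (5250.00)(125.00) = 1061250.00 mm³
ΣAy_c = (9000.00)(50.00) + (5250.00)(33.33) = 625000.00 mm³
x_c = 1061250.00 / 14250.00 = 74.47 mm
y_c = 625000.00 / 14250.00 = 43.86 mm

x_c = 74.47 mm, y_c = 43.86 mm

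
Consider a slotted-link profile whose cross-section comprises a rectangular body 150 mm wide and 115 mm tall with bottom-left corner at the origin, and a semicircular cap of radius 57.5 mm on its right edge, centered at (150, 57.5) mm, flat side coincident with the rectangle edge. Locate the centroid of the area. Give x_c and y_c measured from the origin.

rectangular body: A = 150 × 115 = 17250.00, centroid at (75.00, 57.50).
semicircular end: A = ½π·57.5² = 5193.45, centroid at (174.40, 57.50).
ΣA = 22443.45 mm², ΣAx_c = 2199506.39 mm³, ΣAy_c = 1290498.11 mm³.
x_c = 2199506.39/22443.45 = 98.00 mm; y_c = 1290498.11/22443.45 = 57.50 mm.

x_c = 98.00 mm, y_c = 57.50 mm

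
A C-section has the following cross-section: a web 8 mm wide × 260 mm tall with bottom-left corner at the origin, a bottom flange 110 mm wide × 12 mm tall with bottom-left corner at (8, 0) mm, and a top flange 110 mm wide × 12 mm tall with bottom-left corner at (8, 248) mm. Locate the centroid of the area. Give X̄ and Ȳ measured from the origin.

web: A = 8 × 260 = 2080.00, centroid at (4.00, 130.00).
bottom flange: A = 110 × 12 = 1320.00, centroid at (63.00, 6.00).
top flange: A = 110 × 12 = 1320.00, centroid at (63.00, 254.00).
ΣA = 4720.00 mm²
ΣAX̄ = (2080.00)(4.00) + (1320.00)(63.00) + (1320.00)(63.00) = 174640.00 mm³
ΣAȲ = (2080.00)(130.00) + (1320.00)(6.00) + (1320.00)(254.00) = 613600.00 mm³
X̄ = 174640.00 / 4720.00 = 37.00 mm
Ȳ = 613600.00 / 4720.00 = 130.00 mm

X̄ = 37.00 mm, Ȳ = 130.00 mm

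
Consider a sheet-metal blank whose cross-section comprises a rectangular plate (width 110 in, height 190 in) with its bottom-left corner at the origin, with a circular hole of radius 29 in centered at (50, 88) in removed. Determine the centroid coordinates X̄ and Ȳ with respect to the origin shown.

X̄ = 55.72 in, Ȳ = 96.01 in

plate: A = 110 × 190 = 20900.00, centroid at (55.00, 95.00).
hole: A = −π·29² = -2642.08, centroid at (50.00, 88.00).
ΣA = 18257.92 in², ΣAX̄ = 1017396.03 in³, ΣAȲ = 1752997.01 in³.
X̄ = 1017396.03/18257.92 = 55.72 in; Ȳ = 1752997.01/18257.92 = 96.01 in.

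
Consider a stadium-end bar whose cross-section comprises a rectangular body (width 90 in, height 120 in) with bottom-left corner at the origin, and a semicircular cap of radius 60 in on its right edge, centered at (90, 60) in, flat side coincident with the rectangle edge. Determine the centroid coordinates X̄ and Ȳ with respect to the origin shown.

X̄ = 69.22 in, Ȳ = 60.00 in

rectangular body: A = 90 × 120 = 10800.00, centroid at (45.00, 60.00).
semicircular end: A = ½π·60² = 5654.87, centroid at (115.46, 60.00).
ΣA = 16454.87 in², ΣAX̄ = 1138938.01 in³, ΣAȲ = 987292.01 in³.
X̄ = 1138938.01/16454.87 = 69.22 in; Ȳ = 987292.01/16454.87 = 60.00 in.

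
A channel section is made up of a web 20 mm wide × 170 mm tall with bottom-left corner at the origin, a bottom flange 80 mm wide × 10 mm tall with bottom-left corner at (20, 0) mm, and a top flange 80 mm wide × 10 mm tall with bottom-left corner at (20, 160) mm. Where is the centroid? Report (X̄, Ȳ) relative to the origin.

web: A = 20 × 170 = 3400.00, centroid at (10.00, 85.00).
bottom flange: A = 80 × 10 = 800.00, centroid at (60.00, 5.00).
top flange: A = 80 × 10 = 800.00, centroid at (60.00, 165.00).
ΣA = 5000.00 mm², ΣAX̄ = 130000.00 mm³, ΣAȲ = 425000.00 mm³.
X̄ = 130000.00/5000.00 = 26.00 mm; Ȳ = 425000.00/5000.00 = 85.00 mm.

X̄ = 26.00 mm, Ȳ = 85.00 mm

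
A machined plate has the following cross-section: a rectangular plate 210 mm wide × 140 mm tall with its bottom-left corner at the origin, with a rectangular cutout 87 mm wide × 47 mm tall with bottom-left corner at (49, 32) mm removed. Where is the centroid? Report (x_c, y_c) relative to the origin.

Part | A | x̄ᵢ | ȳᵢ | A·x̄ᵢ | A·ȳᵢ
plate | 29400.00 | 105.00 | 70.00 | 3087000.00 | 2058000.00
hole | -4089.00 | 92.50 | 55.50 | -378232.50 | -226939.50
Σ | 25311.00 |  |  | 2708767.50 | 1831060.50
x_c = 2708767.50 / 25311.00 = 107.02 mm
y_c = 1831060.50 / 25311.00 = 72.34 mm

x_c = 107.02 mm, y_c = 72.34 mm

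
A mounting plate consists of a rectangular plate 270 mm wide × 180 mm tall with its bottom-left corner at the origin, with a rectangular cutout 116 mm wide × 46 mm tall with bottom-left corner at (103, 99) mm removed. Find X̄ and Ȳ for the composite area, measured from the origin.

X̄ = 131.79 mm, Ȳ = 86.05 mm

Part | A | x̄ᵢ | ȳᵢ | A·x̄ᵢ | A·ȳᵢ
plate | 48600.00 | 135.00 | 90.00 | 6561000.00 | 4374000.00
hole | -5336.00 | 161.00 | 122.00 | -859096.00 | -650992.00
Σ | 43264.00 |  |  | 5701904.00 | 3723008.00
X̄ = 5701904.00 / 43264.00 = 131.79 mm
Ȳ = 3723008.00 / 43264.00 = 86.05 mm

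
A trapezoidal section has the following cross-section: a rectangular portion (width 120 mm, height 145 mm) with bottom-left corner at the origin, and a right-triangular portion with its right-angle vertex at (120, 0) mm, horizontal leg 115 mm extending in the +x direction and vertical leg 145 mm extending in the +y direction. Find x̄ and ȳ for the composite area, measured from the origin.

rectangular portion: A = 120 × 145 = 17400.00, centroid at (60.00, 72.50).
triangular portion: A = ½·115·145 = 8337.50, centroid at (158.33, 48.33).
ΣA = 25737.50 mm², ΣAx̄ = 2364104.17 mm³, ΣAȳ = 1664479.17 mm³.
x̄ = 2364104.17/25737.50 = 91.85 mm; ȳ = 1664479.17/25737.50 = 64.67 mm.

x̄ = 91.85 mm, ȳ = 64.67 mm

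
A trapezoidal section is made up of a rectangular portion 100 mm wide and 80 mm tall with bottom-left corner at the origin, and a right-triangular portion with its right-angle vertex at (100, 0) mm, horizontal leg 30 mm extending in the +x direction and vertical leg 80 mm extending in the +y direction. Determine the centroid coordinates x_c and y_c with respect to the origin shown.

Part | A | x̄ᵢ | ȳᵢ | A·x̄ᵢ | A·ȳᵢ
rectangular portion | 8000.00 | 50.00 | 40.00 | 400000.00 | 320000.00
triangular portion | 1200.00 | 110.00 | 26.67 | 132000.00 | 32000.00
Σ | 9200.00 |  |  | 532000.00 | 352000.00
x_c = 532000.00 / 9200.00 = 57.83 mm
y_c = 352000.00 / 9200.00 = 38.26 mm

x_c = 57.83 mm, y_c = 38.26 mm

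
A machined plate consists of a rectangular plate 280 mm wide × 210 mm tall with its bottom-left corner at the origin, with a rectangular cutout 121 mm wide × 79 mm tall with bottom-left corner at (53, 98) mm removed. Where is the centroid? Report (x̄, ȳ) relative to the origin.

plate: A = 280 × 210 = 58800.00, centroid at (140.00, 105.00).
hole: A = −(121 × 79) = -9559.00, centroid at (113.50, 137.50).
ΣA = 49241.00 mm²
ΣAx̄ = (58800.00)(140.00) + (-9559.00)(113.50) = 7147053.50 mm³
ΣAȳ = (58800.00)(105.00) + (-9559.00)(137.50) = 4859637.50 mm³
x̄ = 7147053.50 / 49241.00 = 145.14 mm
ȳ = 4859637.50 / 49241.00 = 98.69 mm

x̄ = 145.14 mm, ȳ = 98.69 mm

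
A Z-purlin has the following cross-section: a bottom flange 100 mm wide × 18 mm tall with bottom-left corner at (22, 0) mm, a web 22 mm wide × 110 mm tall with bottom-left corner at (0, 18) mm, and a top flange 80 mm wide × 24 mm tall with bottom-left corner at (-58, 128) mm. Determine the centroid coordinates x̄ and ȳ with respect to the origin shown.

x̄ = 19.81 mm, ȳ = 75.19 mm

bottom flange: A = 100 × 18 = 1800.00, centroid at (72.00, 9.00).
web: A = 22 × 110 = 2420.00, centroid at (11.00, 73.00).
top flange: A = 80 × 24 = 1920.00, centroid at (-18.00, 140.00).
ΣA = 6140.00 mm²
ΣAx̄ = (1800.00)(72.00) + (2420.00)(11.00) + (1920.00)(-18.00) = 121660.00 mm³
ΣAȳ = (1800.00)(9.00) + (2420.00)(73.00) + (1920.00)(140.00) = 461660.00 mm³
x̄ = 121660.00 / 6140.00 = 19.81 mm
ȳ = 461660.00 / 6140.00 = 75.19 mm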